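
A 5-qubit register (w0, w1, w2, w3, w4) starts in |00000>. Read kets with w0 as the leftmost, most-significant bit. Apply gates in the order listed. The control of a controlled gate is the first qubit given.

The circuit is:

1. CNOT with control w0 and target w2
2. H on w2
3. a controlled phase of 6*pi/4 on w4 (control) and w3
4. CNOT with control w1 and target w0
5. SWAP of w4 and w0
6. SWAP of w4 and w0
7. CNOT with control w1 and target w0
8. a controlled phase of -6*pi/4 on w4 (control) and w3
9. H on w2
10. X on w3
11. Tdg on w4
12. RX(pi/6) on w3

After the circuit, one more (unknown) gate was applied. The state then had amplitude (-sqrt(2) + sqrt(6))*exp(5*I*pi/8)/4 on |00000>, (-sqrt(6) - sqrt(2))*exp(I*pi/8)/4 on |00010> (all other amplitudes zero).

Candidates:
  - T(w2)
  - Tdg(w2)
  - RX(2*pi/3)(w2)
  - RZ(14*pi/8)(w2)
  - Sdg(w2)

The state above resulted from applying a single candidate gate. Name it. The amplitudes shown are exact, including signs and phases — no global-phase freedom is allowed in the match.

The unique candidate consistent with the amplitudes is RZ(14*pi/8)(w2).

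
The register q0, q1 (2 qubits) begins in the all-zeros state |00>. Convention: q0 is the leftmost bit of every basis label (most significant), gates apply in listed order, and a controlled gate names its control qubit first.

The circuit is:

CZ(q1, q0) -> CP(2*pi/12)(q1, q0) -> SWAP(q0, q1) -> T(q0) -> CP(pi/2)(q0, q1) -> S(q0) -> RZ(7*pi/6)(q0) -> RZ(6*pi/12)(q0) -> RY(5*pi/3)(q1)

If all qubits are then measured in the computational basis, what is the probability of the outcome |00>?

A full measurement returns |00> with probability 3/4.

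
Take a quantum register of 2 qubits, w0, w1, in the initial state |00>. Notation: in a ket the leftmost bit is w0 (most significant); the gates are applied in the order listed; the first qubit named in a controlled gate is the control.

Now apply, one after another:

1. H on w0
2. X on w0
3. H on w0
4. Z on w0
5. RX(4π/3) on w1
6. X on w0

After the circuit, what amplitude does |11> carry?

The amplitude on |11> is -sqrt(3)*I/2. Key observation: the block from step 1 through step 4 cancels to the identity and can be dropped.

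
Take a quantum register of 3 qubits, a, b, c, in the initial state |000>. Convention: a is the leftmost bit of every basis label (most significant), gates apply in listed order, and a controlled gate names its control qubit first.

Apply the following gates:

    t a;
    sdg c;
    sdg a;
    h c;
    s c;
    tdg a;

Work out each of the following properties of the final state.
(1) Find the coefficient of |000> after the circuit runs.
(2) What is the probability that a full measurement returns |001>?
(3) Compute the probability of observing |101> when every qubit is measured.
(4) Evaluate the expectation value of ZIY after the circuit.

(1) The final state's coefficient on |000> equals sqrt(2)/2.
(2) A full measurement returns |001> with probability 1/2.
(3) A full measurement returns |101> with probability 0.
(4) The observable ZIY averages to 1.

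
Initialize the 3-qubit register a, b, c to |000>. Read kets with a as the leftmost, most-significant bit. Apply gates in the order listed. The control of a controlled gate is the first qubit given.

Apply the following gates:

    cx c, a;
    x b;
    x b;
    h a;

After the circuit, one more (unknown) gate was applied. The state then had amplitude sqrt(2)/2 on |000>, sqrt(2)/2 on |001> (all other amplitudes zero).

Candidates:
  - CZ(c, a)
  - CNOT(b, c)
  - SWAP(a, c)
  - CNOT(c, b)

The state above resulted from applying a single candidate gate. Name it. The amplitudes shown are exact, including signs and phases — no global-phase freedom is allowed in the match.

It was SWAP(a, c) that produced the state shown. Key observation: gates 2-3 undo each other exactly, leaving only the rest of the circuit to track.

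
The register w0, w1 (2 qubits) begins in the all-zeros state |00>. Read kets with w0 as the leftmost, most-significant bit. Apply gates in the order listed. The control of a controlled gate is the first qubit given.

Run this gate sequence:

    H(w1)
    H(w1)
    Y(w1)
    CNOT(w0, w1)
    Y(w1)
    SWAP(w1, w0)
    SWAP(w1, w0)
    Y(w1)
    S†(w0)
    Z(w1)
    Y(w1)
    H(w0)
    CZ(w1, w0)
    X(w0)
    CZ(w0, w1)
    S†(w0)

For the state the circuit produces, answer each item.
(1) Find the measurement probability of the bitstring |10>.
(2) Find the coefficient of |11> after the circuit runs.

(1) A full measurement returns |10> with probability 1/2.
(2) The amplitude on |11> is 0.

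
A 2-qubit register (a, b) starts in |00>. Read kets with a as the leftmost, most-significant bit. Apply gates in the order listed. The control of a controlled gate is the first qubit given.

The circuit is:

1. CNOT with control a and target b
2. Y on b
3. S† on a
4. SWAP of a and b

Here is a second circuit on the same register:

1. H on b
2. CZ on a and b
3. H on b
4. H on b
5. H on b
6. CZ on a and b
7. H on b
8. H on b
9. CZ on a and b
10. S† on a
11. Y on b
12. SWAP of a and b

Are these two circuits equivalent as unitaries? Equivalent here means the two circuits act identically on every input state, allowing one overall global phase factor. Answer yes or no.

Yes, they are equivalent — the unitaries differ by at most a global phase.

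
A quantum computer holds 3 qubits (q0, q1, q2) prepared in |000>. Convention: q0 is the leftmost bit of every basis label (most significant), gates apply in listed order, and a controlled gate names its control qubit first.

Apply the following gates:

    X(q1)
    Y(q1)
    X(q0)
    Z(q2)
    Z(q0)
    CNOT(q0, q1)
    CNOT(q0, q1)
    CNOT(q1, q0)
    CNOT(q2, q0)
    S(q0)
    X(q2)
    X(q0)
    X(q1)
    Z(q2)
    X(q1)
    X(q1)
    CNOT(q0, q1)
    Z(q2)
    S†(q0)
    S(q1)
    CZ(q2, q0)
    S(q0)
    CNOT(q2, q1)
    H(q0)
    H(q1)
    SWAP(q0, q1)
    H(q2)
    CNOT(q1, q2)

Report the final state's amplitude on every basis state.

The final amplitudes are -sqrt(2)*I/4 on |000>, sqrt(2)*I/4 on |001>, sqrt(2)*I/4 on |010>, -sqrt(2)*I/4 on |011>, -sqrt(2)*I/4 on |100>, sqrt(2)*I/4 on |101>, sqrt(2)*I/4 on |110>, -sqrt(2)*I/4 on |111>.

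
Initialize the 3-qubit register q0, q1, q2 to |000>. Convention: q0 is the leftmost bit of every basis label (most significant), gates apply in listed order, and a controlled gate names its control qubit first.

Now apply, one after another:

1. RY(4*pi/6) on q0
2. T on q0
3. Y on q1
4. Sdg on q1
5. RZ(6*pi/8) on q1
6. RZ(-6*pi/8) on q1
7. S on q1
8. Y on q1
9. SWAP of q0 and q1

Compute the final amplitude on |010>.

The amplitude on |010> is sqrt(3)*exp(I*pi/4)/2. Key observation: gates 4-7 undo each other exactly, leaving only the rest of the circuit to track.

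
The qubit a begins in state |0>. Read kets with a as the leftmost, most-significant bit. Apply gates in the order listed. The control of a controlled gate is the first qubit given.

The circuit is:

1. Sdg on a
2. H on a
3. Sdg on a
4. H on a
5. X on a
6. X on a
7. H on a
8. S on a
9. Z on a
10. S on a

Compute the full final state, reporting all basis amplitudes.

After the circuit, the state carries amplitude sqrt(2)/2 on |0>, -sqrt(2)*I/2 on |1>. Key observation: gates 3-8 undo each other exactly, leaving only the rest of the circuit to track.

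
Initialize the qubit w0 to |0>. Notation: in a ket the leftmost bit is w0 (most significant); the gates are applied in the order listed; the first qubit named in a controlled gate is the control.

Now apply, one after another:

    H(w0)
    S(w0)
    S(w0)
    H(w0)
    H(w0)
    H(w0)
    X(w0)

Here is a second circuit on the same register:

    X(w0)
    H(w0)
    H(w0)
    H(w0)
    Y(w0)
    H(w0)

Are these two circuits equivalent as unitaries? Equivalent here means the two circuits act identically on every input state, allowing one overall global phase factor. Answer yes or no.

No, they are not equivalent — no single phase factor reconciles the two unitaries.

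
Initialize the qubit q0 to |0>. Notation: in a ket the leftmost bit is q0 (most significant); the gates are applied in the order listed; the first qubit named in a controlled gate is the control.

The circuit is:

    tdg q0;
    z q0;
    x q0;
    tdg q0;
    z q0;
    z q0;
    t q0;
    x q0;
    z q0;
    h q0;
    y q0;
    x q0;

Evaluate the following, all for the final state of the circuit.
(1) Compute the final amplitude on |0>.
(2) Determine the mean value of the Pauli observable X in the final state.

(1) |0> carries amplitude sqrt(2)*I/2 in the final state. Key observation: gates 2-9 undo each other exactly, leaving only the rest of the circuit to track.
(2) The observable X averages to -1.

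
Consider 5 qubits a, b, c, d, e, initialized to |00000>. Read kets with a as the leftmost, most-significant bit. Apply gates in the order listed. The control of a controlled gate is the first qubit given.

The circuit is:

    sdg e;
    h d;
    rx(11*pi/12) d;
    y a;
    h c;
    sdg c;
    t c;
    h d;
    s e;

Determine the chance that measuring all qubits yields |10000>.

The probability of measuring |10000> is 1/2.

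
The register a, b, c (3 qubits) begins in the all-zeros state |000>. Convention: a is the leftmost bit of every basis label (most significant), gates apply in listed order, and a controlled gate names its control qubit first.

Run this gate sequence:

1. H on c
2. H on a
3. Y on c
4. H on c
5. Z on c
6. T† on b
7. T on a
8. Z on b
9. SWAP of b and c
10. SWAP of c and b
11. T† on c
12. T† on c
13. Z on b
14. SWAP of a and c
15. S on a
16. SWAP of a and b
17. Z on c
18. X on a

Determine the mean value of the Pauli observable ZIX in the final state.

The expectation value of ZIX is sqrt(2)/2.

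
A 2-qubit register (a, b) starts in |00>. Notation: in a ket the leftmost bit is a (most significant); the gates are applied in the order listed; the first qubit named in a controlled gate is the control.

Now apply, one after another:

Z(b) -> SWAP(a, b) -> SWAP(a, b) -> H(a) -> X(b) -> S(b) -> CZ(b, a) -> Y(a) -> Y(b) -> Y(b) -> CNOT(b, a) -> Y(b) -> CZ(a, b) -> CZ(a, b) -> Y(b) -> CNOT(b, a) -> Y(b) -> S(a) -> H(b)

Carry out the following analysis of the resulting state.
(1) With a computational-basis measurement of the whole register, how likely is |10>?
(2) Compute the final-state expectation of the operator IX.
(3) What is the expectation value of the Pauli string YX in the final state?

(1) Outcome |10> occurs with probability 1/4. Key observation: the block from step 10 through step 17 cancels to the identity and can be dropped.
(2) The observable IX averages to 1.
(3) In the final state, YX has expectation 1.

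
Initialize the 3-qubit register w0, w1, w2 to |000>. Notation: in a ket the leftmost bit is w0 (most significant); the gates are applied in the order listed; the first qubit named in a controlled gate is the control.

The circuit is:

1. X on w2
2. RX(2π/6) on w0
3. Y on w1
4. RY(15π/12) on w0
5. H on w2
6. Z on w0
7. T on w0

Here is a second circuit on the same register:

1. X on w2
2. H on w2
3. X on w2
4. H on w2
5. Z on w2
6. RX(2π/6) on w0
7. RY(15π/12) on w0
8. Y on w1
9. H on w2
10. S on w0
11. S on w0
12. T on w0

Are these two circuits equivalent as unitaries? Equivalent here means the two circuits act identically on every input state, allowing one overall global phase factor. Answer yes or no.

Yes: on every input state the two circuits agree up to one overall phase factor.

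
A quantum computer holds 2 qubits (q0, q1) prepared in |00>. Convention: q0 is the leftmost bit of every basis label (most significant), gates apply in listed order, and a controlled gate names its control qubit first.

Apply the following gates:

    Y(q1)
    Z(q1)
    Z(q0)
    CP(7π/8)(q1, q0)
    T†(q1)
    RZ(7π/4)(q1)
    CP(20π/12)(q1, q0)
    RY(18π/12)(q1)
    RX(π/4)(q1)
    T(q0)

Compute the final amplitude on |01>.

The amplitude on |01> is -sqrt(2)/2.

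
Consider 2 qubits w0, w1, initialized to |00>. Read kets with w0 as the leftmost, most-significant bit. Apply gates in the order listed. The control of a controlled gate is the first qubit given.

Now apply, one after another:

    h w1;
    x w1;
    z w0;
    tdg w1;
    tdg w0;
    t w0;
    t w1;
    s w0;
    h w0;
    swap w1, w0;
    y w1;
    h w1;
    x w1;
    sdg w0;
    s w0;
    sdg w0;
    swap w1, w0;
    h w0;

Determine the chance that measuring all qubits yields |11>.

A full measurement returns |11> with probability 1/4. Key observation: gates 4-7 undo each other exactly, leaving only the rest of the circuit to track.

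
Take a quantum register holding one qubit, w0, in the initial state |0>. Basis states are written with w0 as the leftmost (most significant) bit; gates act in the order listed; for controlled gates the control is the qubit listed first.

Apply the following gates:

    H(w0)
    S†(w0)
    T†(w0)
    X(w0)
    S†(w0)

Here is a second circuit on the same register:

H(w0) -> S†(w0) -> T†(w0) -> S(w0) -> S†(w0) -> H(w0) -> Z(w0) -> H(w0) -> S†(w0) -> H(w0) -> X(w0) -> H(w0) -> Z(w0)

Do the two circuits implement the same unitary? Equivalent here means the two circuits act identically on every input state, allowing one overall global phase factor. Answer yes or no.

Yes: on every input state the two circuits agree up to one overall phase factor.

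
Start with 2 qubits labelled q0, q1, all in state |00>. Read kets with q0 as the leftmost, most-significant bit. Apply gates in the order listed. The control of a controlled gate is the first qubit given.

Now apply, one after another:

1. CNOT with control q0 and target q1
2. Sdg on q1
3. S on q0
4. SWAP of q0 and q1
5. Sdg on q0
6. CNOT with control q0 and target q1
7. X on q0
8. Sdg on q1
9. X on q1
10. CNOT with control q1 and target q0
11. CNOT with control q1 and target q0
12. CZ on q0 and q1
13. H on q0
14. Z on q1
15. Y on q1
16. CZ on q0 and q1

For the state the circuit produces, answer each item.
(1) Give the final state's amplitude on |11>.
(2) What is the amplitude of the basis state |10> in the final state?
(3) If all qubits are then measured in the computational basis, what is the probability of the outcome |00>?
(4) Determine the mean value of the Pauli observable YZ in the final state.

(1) The amplitude on |11> is 0.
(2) The amplitude on |10> is sqrt(2)*I/2.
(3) Outcome |00> occurs with probability 1/2.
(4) In the final state, YZ has expectation 0.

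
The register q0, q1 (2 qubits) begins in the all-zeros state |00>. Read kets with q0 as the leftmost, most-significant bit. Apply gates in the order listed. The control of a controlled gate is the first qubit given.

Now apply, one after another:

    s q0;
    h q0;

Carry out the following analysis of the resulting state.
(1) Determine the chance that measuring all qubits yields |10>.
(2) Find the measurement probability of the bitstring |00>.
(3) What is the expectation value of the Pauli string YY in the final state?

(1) Outcome |10> occurs with probability 1/2.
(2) A full measurement returns |00> with probability 1/2.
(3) The observable YY averages to 0.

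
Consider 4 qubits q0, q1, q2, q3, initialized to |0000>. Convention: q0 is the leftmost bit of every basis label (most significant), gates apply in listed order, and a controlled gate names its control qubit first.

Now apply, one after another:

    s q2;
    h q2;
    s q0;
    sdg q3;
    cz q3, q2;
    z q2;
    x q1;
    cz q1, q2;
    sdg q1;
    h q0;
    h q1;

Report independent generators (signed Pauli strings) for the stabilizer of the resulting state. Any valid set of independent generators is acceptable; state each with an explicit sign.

The final state is stabilized by the group generated by +XIII, -IXII, +IIXI, +IIIZ; other independent generating sets are equally valid.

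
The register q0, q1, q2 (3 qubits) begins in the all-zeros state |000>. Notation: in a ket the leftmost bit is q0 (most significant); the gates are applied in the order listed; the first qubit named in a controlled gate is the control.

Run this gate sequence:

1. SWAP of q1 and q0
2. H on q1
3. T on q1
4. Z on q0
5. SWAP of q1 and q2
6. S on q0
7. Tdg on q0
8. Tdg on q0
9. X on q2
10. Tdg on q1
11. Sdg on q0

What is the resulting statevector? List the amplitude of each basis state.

The resulting statevector has amplitude sqrt(2)*exp(I*pi/4)/2 on |000>, sqrt(2)/2 on |001>, and 0 on every other basis state.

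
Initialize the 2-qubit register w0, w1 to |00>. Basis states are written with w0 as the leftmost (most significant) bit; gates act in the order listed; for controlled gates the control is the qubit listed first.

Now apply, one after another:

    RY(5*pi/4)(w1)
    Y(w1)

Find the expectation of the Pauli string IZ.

The observable IZ averages to sqrt(2)/2.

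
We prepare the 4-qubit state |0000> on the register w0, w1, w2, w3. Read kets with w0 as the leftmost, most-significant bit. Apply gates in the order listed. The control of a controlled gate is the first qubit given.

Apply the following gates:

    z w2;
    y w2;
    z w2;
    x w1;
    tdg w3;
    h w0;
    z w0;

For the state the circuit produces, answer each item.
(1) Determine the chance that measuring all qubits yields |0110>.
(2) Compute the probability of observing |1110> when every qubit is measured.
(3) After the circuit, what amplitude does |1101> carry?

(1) A full measurement returns |0110> with probability 1/2.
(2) The probability of measuring |1110> is 1/2.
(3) The amplitude on |1101> is 0.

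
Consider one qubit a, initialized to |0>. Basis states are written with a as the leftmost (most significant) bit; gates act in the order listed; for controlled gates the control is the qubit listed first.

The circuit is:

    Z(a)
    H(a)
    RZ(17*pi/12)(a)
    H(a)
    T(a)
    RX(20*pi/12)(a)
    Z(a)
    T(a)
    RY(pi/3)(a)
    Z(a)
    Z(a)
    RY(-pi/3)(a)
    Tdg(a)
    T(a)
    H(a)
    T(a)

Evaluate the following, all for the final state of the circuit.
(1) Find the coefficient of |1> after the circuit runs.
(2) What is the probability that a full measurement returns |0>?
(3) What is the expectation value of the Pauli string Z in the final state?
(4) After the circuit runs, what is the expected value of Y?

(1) The amplitude on |1> is sqrt(6)*exp(-13*I*pi/24)/8 - sqrt(2)*I*exp(-5*I*pi/24)/4 - sqrt(6)*exp(I*pi/24)/8 - sqrt(6)*exp(23*I*pi/24)/8 - sqrt(6)*exp(-11*I*pi/24)/8. Key observation: steps 8-13 multiply out to the identity, so the circuit reduces to the remaining gates.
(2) A full measurement returns |0> with probability sqrt(3)/16 + 3*sqrt(2)/32 + 3*sqrt(6)/32 + 5/16.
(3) The expectation value of Z is -3/8 + sqrt(3)/8 + 3*sqrt(2)/16 + 3*sqrt(6)/16.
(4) In the final state, Y has expectation -3*sqrt(2)/8 - 3*sqrt(3)/16 + 1/16.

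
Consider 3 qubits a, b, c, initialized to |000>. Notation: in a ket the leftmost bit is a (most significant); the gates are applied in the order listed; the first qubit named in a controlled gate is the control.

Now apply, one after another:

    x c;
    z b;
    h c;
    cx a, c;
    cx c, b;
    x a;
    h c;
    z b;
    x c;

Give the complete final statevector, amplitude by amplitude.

The final amplitudes are 0 on |000>, 0 on |001>, 0 on |010>, 0 on |011>, 1/2 on |100>, 1/2 on |101>, -1/2 on |110>, 1/2 on |111>.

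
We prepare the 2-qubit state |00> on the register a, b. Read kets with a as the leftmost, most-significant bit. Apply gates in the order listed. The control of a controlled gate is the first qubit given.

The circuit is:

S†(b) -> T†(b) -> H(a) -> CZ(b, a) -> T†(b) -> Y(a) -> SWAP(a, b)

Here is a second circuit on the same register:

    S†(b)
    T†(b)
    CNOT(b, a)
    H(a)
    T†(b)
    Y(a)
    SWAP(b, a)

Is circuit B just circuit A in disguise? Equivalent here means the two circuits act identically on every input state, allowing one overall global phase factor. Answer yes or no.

Yes — the two circuits implement the same unitary up to a global phase.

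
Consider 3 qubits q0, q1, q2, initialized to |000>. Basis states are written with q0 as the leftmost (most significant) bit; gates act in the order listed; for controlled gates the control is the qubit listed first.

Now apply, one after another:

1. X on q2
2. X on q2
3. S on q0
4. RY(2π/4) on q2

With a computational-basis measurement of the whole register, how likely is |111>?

The probability of measuring |111> is 0. Key observation: steps 1-2 multiply out to the identity, so the circuit reduces to the remaining gates.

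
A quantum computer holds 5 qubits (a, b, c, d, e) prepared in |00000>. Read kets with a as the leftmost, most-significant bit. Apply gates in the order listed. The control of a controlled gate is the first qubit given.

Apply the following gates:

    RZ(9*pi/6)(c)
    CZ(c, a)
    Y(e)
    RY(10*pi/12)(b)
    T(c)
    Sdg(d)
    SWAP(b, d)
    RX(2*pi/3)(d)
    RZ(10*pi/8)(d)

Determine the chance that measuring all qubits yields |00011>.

A full measurement returns |00011> with probability 1/2 - sqrt(3)/8.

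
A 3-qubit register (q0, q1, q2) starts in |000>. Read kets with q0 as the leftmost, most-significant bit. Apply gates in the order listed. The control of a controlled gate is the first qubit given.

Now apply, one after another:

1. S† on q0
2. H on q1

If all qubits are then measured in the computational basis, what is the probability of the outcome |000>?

Outcome |000> occurs with probability 1/2.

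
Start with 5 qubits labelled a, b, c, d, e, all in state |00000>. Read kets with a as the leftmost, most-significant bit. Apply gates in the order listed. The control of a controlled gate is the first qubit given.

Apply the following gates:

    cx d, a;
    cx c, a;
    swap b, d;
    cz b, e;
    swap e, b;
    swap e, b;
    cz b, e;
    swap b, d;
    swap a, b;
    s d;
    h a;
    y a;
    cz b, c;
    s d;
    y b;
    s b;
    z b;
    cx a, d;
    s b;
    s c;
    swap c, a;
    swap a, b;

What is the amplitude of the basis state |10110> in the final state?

The final state's coefficient on |10110> equals -sqrt(2)/2. Key observation: the block from step 3 through step 8 cancels to the identity and can be dropped.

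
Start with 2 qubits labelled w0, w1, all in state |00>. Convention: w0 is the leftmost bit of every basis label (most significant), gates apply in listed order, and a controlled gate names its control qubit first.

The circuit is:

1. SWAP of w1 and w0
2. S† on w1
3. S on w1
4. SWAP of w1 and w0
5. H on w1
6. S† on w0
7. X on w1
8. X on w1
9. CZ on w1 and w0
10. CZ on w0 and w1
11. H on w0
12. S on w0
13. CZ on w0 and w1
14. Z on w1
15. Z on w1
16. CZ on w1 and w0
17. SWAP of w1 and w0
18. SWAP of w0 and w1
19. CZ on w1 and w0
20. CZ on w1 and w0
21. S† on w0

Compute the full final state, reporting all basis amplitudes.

After the circuit, the state carries amplitude 1/2 on |00>, 1/2 on |01>, 1/2 on |10>, 1/2 on |11>. Key observation: gates 1-4 undo each other exactly, leaving only the rest of the circuit to track.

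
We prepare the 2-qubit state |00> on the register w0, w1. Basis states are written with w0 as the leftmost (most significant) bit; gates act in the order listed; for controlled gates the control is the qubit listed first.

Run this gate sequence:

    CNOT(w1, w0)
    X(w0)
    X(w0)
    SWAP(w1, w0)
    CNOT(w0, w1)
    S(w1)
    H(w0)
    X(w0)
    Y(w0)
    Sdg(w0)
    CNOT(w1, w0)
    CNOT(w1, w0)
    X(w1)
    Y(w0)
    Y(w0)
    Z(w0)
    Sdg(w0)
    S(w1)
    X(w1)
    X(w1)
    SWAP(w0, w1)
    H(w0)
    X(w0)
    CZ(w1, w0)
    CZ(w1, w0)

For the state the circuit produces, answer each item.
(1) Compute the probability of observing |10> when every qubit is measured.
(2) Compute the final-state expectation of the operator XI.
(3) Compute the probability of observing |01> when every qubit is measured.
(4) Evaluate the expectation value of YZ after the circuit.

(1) A full measurement returns |10> with probability 1/4. Key observation: steps 11-12 multiply out to the identity, so the circuit reduces to the remaining gates.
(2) In the final state, XI has expectation -1.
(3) The probability of measuring |01> is 1/4.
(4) In the final state, YZ has expectation 0.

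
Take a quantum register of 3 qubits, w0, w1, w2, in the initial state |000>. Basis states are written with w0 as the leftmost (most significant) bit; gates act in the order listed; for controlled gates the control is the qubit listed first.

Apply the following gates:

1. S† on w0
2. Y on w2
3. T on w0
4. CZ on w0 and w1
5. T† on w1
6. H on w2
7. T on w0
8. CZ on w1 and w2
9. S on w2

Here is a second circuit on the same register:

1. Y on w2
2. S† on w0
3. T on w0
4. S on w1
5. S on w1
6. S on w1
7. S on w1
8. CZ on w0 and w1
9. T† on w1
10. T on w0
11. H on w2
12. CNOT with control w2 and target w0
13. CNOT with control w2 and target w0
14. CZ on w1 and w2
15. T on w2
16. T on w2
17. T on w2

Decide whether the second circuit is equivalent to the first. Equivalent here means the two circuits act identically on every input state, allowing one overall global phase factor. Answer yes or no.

No: there is an input state on which the two circuits produce genuinely different outputs (not merely differing by a phase).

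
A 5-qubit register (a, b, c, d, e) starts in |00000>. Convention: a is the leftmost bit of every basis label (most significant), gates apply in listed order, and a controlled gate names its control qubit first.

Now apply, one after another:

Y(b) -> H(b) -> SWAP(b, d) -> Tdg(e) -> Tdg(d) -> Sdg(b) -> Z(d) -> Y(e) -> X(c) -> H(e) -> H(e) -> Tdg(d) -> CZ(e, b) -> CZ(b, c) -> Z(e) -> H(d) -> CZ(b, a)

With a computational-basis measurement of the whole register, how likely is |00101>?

Outcome |00101> occurs with probability 1/2. Key observation: steps 10-11 multiply out to the identity, so the circuit reduces to the remaining gates.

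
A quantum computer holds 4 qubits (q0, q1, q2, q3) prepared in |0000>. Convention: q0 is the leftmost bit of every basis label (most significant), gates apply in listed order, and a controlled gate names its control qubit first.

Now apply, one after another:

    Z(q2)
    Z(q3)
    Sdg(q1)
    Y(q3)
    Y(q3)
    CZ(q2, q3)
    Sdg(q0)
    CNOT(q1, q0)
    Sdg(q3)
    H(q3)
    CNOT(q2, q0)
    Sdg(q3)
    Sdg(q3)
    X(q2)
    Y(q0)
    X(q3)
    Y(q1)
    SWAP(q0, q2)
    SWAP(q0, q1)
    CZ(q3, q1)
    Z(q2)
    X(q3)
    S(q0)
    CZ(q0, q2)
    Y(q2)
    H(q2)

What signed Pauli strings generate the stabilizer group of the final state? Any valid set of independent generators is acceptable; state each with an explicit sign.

The stabilizer group can be generated by +IIXI, +IIIX, -ZIII, -IZII, among other valid generating sets.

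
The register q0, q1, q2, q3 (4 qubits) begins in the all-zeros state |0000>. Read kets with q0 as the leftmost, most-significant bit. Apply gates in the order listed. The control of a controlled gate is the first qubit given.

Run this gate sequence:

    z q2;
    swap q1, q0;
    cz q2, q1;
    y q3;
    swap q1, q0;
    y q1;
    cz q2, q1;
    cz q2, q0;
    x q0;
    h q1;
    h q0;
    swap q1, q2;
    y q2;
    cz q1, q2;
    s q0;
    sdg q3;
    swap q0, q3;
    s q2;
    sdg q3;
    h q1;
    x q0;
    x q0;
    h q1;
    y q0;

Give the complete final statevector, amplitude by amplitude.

After the circuit, the state carries amplitude I/2 on |0000>, -I/2 on |0001>, -1/2 on |0010>, 1/2 on |0011>, and 0 on every other basis state. Key observation: the block from step 20 through step 23 cancels to the identity and can be dropped.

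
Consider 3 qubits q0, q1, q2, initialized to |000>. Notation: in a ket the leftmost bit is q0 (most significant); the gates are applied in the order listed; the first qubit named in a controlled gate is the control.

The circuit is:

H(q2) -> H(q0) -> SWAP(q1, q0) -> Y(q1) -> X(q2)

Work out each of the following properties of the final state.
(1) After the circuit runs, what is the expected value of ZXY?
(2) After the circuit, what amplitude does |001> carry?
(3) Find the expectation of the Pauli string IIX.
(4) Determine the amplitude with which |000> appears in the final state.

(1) The observable ZXY averages to 0.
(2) The amplitude on |001> is -I/2.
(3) In the final state, IIX has expectation 1.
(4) |000> carries amplitude -I/2 in the final state.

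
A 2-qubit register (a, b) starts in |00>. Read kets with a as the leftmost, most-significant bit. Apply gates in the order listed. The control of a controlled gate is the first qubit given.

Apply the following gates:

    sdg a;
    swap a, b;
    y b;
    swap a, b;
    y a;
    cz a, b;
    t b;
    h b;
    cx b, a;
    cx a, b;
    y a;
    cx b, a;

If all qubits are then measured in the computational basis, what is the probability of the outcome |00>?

The probability of measuring |00> is 1/2.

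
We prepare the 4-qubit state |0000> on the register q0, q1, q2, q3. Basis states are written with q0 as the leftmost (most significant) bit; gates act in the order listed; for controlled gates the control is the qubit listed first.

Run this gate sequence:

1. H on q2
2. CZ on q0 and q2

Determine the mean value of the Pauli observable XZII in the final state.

The expectation value of XZII is 0.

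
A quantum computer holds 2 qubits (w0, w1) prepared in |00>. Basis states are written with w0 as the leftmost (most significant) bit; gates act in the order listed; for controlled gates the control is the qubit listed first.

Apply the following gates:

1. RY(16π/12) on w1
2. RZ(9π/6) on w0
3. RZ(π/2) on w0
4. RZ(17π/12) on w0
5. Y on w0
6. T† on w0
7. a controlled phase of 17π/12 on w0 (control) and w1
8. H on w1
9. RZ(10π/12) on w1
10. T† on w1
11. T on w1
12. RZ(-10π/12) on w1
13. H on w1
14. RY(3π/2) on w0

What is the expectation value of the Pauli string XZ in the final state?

The expectation value of XZ is -1/2. Key observation: gates 8-13 undo each other exactly, leaving only the rest of the circuit to track.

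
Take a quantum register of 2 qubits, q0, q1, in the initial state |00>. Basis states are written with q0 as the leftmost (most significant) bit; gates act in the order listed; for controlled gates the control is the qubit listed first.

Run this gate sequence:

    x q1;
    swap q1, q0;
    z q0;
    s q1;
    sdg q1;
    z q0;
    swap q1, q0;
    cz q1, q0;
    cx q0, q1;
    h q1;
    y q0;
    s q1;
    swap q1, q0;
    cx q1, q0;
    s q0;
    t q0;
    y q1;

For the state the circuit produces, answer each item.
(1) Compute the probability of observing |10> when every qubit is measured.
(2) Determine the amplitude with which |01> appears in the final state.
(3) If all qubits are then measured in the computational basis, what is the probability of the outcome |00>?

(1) Outcome |10> occurs with probability 1/2.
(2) The amplitude on |01> is 0.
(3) Outcome |00> occurs with probability 1/2.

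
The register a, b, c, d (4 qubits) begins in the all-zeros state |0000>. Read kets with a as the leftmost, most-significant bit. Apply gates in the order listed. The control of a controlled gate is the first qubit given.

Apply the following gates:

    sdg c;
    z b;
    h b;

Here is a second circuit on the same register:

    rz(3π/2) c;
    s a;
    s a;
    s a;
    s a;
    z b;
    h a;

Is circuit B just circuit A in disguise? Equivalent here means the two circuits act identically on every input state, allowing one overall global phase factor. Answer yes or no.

No, they are not equivalent — no single phase factor reconciles the two unitaries.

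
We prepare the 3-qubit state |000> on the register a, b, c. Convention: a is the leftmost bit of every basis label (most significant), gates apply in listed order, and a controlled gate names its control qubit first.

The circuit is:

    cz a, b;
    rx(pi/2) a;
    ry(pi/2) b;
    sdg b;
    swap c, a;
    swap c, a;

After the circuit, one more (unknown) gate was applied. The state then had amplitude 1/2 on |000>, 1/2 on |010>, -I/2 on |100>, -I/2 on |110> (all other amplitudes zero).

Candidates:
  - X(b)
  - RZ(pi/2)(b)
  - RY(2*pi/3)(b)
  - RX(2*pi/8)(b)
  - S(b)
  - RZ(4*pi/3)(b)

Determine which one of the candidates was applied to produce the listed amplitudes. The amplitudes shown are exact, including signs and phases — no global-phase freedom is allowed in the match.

It was S(b) that produced the state shown.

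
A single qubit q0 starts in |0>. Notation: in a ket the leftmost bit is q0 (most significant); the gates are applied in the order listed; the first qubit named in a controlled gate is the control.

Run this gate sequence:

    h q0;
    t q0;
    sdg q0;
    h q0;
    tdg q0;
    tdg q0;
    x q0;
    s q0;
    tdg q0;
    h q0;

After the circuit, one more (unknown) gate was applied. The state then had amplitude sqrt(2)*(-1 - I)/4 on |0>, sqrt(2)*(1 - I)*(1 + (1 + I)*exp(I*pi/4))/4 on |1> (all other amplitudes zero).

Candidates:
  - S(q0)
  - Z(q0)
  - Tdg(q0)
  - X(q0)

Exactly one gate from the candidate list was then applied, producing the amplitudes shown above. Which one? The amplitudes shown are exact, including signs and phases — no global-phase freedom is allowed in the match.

It was X(q0) that produced the state shown.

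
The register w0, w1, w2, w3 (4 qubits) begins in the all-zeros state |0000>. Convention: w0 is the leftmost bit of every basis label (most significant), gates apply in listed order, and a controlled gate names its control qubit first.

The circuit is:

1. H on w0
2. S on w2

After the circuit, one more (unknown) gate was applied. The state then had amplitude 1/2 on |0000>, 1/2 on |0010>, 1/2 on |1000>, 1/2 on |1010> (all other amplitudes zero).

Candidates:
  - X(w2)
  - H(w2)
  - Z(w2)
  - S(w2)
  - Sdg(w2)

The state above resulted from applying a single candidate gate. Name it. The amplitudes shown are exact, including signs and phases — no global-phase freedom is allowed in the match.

It was H(w2) that produced the state shown.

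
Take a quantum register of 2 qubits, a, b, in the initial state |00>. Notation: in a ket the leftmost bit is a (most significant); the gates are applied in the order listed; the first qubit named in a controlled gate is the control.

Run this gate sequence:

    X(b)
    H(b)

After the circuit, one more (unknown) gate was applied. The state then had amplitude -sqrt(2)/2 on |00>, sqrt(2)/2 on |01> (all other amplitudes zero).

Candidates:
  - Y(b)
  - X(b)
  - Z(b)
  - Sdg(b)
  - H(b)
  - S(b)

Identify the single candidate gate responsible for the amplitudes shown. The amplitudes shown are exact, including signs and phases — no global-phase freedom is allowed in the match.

The unique candidate consistent with the amplitudes is X(b).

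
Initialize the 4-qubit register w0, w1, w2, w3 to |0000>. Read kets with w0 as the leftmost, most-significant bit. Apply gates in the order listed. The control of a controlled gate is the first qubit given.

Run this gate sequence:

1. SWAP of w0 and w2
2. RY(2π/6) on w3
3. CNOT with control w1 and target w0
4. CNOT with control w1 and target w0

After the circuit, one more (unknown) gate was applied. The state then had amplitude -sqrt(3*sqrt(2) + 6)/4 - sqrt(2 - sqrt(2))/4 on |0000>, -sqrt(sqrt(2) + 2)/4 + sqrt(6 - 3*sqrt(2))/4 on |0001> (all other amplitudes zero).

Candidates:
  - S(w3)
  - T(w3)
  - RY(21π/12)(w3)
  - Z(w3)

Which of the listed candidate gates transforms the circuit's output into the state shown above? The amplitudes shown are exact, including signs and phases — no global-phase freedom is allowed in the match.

The unique candidate consistent with the amplitudes is RY(21π/12)(w3). Key observation: the block from step 3 through step 4 cancels to the identity and can be dropped.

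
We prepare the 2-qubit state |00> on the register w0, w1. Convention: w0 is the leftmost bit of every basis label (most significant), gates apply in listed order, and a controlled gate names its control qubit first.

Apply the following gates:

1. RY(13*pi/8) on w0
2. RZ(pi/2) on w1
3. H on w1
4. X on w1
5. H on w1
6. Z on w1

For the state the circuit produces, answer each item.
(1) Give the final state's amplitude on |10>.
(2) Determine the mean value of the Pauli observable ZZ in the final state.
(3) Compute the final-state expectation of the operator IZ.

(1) The final state's coefficient on |10> equals -exp(3*I*pi/4)*sin(3*pi/16).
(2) The expectation value of ZZ is sqrt(2 - sqrt(2))/2.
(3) In the final state, IZ has expectation 1.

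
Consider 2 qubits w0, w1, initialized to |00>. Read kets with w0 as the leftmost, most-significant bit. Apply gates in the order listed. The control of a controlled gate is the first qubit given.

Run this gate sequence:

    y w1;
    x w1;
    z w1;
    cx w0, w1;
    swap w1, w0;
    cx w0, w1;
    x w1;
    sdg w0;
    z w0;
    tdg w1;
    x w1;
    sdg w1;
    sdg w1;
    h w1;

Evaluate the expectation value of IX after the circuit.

The observable IX averages to 1.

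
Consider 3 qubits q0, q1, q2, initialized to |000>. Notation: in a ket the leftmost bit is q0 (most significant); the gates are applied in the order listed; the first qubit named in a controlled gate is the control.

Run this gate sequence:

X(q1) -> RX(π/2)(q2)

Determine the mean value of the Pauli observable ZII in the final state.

In the final state, ZII has expectation 1.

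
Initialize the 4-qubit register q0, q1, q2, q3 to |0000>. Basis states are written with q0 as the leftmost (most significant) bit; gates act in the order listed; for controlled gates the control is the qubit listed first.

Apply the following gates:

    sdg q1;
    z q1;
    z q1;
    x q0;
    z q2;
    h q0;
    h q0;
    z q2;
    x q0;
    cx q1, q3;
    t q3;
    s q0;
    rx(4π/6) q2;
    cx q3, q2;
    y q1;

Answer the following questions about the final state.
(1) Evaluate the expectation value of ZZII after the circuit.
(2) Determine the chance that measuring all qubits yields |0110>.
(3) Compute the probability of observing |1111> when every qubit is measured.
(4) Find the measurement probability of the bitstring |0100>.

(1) The observable ZZII averages to -1.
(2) Outcome |0110> occurs with probability 3/4.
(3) A full measurement returns |1111> with probability 0.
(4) Outcome |0100> occurs with probability 1/4.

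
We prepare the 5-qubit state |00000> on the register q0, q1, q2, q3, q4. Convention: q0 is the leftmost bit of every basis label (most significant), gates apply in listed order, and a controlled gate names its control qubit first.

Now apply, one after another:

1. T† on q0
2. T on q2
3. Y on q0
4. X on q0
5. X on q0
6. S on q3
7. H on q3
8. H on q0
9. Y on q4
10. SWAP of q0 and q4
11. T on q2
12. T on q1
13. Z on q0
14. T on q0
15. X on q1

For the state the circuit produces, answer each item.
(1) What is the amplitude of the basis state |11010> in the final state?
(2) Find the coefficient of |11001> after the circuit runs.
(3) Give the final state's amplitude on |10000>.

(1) The amplitude on |11010> is exp(I*pi/4)/2.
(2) The amplitude on |11001> is -exp(I*pi/4)/2.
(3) The final state's coefficient on |10000> equals 0.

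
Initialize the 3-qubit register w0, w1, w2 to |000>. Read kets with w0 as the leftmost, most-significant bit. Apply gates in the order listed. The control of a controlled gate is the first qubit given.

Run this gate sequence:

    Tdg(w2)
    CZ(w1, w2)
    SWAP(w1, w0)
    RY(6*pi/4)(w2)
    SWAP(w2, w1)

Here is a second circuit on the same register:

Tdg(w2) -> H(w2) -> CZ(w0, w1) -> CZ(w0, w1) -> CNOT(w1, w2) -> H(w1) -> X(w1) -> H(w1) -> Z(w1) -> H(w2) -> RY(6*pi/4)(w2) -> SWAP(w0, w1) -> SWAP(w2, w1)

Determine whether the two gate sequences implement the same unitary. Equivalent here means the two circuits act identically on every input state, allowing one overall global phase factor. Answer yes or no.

Yes, they are equivalent — the unitaries differ by at most a global phase.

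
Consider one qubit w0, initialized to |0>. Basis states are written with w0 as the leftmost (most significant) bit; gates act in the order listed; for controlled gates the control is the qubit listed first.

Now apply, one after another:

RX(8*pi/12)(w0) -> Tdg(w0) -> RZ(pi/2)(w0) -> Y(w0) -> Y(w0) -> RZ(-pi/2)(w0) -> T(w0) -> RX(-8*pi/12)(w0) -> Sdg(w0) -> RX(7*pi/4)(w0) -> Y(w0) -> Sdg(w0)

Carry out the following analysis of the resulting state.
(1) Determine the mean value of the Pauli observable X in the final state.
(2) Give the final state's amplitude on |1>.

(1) In the final state, X has expectation sqrt(2)/2. Key observation: steps 1-8 multiply out to the identity, so the circuit reduces to the remaining gates.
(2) The amplitude on |1> is -sqrt(sqrt(2) + 2)/2.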